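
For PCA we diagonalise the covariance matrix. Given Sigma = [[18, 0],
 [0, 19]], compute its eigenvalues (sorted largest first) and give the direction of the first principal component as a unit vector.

Step 1 — characteristic polynomial of 2×2 Sigma:
  det(Sigma - λI) = λ² - trace · λ + det = 0.
  trace = 18 + 19 = 37, det = 18·19 - (0)² = 342.
Step 2 — discriminant:
  Δ = trace² - 4·det = 1369 - 1368 = 1.
Step 3 — eigenvalues:
  λ = (trace ± √Δ)/2 = (37 ± 1)/2,
  λ_1 = 19,  λ_2 = 18.

Step 4 — unit eigenvector for λ_1: Sigma is diagonal, so its eigenvectors are the coordinate axes. λ_1 = 19 is the diagonal entry on the second coordinate axis, hence
  v_1 = (0, 1) (||v_1|| = 1).

λ_1 = 19,  λ_2 = 18;  v_1 ≈ (0, 1)


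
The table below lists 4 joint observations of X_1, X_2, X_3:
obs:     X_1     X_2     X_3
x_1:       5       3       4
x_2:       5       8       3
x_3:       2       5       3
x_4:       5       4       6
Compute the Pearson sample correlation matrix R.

Step 1 — column means:
  mean(X_1) = (5 + 5 + 2 + 5) / 4 = 17/4 = 4.25
  mean(X_2) = (3 + 8 + 5 + 4) / 4 = 20/4 = 5
  mean(X_3) = (4 + 3 + 3 + 6) / 4 = 16/4 = 4

Step 2 — sample variances and covariances s[i,j] = (1/(n-1)) · Σ_k (x_{k,i} - mean_i) · (x_{k,j} - mean_j), with n-1 = 3:
  s[X_1,X_1] = ((0.75)·(0.75) + (0.75)·(0.75) + (-2.25)·(-2.25) + (0.75)·(0.75)) / 3 = 6.75/3 = 2.25
  s[X_1,X_2] = ((0.75)·(-2) + (0.75)·(3) + (-2.25)·(0) + (0.75)·(-1)) / 3 = 0/3 = 0
  s[X_1,X_3] = ((0.75)·(0) + (0.75)·(-1) + (-2.25)·(-1) + (0.75)·(2)) / 3 = 3/3 = 1
  s[X_2,X_2] = ((-2)·(-2) + (3)·(3) + (0)·(0) + (-1)·(-1)) / 3 = 14/3 = 4.6667
  s[X_2,X_3] = ((-2)·(0) + (3)·(-1) + (0)·(-1) + (-1)·(2)) / 3 = -5/3 = -1.6667
  s[X_3,X_3] = ((0)·(0) + (-1)·(-1) + (-1)·(-1) + (2)·(2)) / 3 = 6/3 = 2
  Sample standard deviations s_i = √(s[i,i]):
  s(X_1) = √(2.25) = 1.5
  s(X_2) = √(4.6667) = 2.1602
  s(X_3) = √(2) = 1.4142

Step 3 — r_{ij} = s_{ij} / (s_i · s_j):
  r[X_1,X_1] = 1 (diagonal).
  r[X_1,X_2] = 0 / (1.5 · 2.1602) = 0 / 3.2404 = 0
  r[X_1,X_3] = 1 / (1.5 · 1.4142) = 1 / 2.1213 = 0.4714
  r[X_2,X_2] = 1 (diagonal).
  r[X_2,X_3] = -1.6667 / (2.1602 · 1.4142) = -1.6667 / 3.0551 = -0.5455
  r[X_3,X_3] = 1 (diagonal).

R is symmetric with unit diagonal. Assembling:

R = [[1, 0, 0.4714],
 [0, 1, -0.5455],
 [0.4714, -0.5455, 1]]


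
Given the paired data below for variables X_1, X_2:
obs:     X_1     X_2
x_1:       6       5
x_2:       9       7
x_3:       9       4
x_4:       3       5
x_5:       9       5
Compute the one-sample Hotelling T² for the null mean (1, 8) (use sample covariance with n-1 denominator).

Step 1 — sample mean vector:
  mean(X_1) = (6 + 9 + 9 + 3 + 9) / 5 = 36/5 = 7.2
  mean(X_2) = (5 + 7 + 4 + 5 + 5) / 5 = 26/5 = 5.2
  x̄ = (7.2, 5.2),  deviation x̄ - mu_0 = (7.2, 5.2) - (1, 8) = (6.2, -2.8).

Step 2 — sample covariance matrix, S[i,j] = (1/(n-1)) · Σ_k (x_{k,i} - mean_i) · (x_{k,j} - mean_j), divisor n-1 = 4:
  S[X_1,X_1] = ((-1.2)·(-1.2) + (1.8)·(1.8) + (1.8)·(1.8) + (-4.2)·(-4.2) + (1.8)·(1.8)) / 4 = 28.8/4 = 7.2
  S[X_1,X_2] = ((-1.2)·(-0.2) + (1.8)·(1.8) + (1.8)·(-1.2) + (-4.2)·(-0.2) + (1.8)·(-0.2)) / 4 = 1.8/4 = 0.45
  S[X_2,X_2] = ((-0.2)·(-0.2) + (1.8)·(1.8) + (-1.2)·(-1.2) + (-0.2)·(-0.2) + (-0.2)·(-0.2)) / 4 = 4.8/4 = 1.2
  S = [[7.2, 0.45],
 [0.45, 1.2]].

Step 3 — invert S. det(S) = 7.2·1.2 - (0.45)² = 8.4375.
  S^{-1} = (1/det) · [[d, -b], [-b, a]] = [[0.1422, -0.0533],
 [-0.0533, 0.8533]].

Step 4 — quadratic form (x̄ - mu_0)^T · S^{-1} · (x̄ - mu_0):
  S^{-1} · (x̄ - mu_0) = (1.0311, -2.72),
  (x̄ - mu_0)^T · [...] = (6.2)·(1.0311) + (-2.8)·(-2.72) = 14.0089.

Step 5 — scale by n: T² = 5 · 14.0089 = 70.0444.

T² ≈ 70.0444


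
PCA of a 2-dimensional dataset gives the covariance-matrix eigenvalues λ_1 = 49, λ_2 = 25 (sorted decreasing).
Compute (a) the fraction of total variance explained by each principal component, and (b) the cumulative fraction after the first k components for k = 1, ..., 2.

Step 1 — total variance = trace(Sigma) = Σ λ_i = 49 + 25 = 74.

Step 2 — fraction explained by component i = λ_i / Σ λ:
  PC1: 49/74 = 0.6622
  PC2: 25/74 = 0.3378

Step 3 — cumulative fraction after k components = (λ_1 + ... + λ_k) / Σ λ:
  k = 1: 49/74 = 0.6622
  k = 2: (49 + 25)/74 = 74/74 = 1

Summary (fraction, with percent):

explained: PC1 0.6622 (66.22%), PC2 0.3378 (33.78%);  cumulative: 0.6622, 1


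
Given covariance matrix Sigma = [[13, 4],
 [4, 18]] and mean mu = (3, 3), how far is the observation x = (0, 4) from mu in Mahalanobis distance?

Step 1 — centre the observation: (x - mu) = (-3, 1).

Step 2 — invert Sigma. det(Sigma) = 13·18 - (4)² = 218.
  Sigma^{-1} = (1/det) · [[d, -b], [-b, a]] = [[0.0826, -0.0183],
 [-0.0183, 0.0596]].

Step 3 — form the quadratic (x - mu)^T · Sigma^{-1} · (x - mu):
  Sigma^{-1} · (x - mu) = (-0.2661, 0.1147).
  (x - mu)^T · [Sigma^{-1} · (x - mu)] = (-3)·(-0.2661) + (1)·(0.1147) = 0.9128.

Step 4 — take square root: d = √(0.9128) ≈ 0.9554.

d(x, mu) = √(0.9128) ≈ 0.9554


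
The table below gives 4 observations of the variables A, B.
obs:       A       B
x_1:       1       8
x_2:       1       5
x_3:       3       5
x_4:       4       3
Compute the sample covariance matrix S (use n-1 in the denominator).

Step 1 — column means:
  mean(A) = (1 + 1 + 3 + 4) / 4 = 9/4 = 2.25
  mean(B) = (8 + 5 + 5 + 3) / 4 = 21/4 = 5.25

Step 2 — sample covariance S[i,j] = (1/(n-1)) · Σ_k (x_{k,i} - mean_i) · (x_{k,j} - mean_j), with n-1 = 3.
  S[A,A] = ((-1.25)·(-1.25) + (-1.25)·(-1.25) + (0.75)·(0.75) + (1.75)·(1.75)) / 3 = 6.75/3 = 2.25
  S[A,B] = ((-1.25)·(2.75) + (-1.25)·(-0.25) + (0.75)·(-0.25) + (1.75)·(-2.25)) / 3 = -7.25/3 = -2.4167
  S[B,B] = ((2.75)·(2.75) + (-0.25)·(-0.25) + (-0.25)·(-0.25) + (-2.25)·(-2.25)) / 3 = 12.75/3 = 4.25

S is symmetric (S[j,i] = S[i,j]). Assembling:

S = [[2.25, -2.4167],
 [-2.4167, 4.25]]


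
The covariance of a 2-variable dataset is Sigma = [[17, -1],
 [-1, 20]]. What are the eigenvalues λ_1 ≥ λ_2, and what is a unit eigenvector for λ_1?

Step 1 — characteristic polynomial of 2×2 Sigma:
  det(Sigma - λI) = λ² - trace · λ + det = 0.
  trace = 17 + 20 = 37, det = 17·20 - (-1)² = 339.
Step 2 — discriminant:
  Δ = trace² - 4·det = 1369 - 1356 = 13.
Step 3 — eigenvalues:
  λ = (trace ± √Δ)/2 = (37 ± 3.6056)/2,
  λ_1 = 20.3028,  λ_2 = 16.6972.

Step 4 — unit eigenvector for λ_1: solve (Sigma - λ_1 I)v = 0. First row:
  (17 - 20.3028)·v_x + (-1)·v_y = 0, i.e. (-3.3028)·v_x + (-1)·v_y = 0,
  so v ∝ (b, λ_1 - a) = (-1, 3.3028); multiply by -1 so the first entry is positive: u = (1, -3.3028).
  ||u|| = √((1)² + (-3.3028)²) = √(11.9083) ≈ 3.4508,
  v_1 = u/||u|| ≈ (0.2898, -0.9571) (||v_1|| = 1).

λ_1 = 20.3028,  λ_2 = 16.6972;  v_1 ≈ (0.2898, -0.9571)


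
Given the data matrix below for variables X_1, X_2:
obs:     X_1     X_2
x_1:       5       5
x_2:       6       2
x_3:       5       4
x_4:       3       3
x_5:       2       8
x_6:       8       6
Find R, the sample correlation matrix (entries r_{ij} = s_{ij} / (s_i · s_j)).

Step 1 — column means:
  mean(X_1) = (5 + 6 + 5 + 3 + 2 + 8) / 6 = 29/6 = 4.8333
  mean(X_2) = (5 + 2 + 4 + 3 + 8 + 6) / 6 = 28/6 = 4.6667

Step 2 — sample variances and covariances s[i,j] = (1/(n-1)) · Σ_k (x_{k,i} - mean_i) · (x_{k,j} - mean_j), with n-1 = 5:
  s[X_1,X_1] = ((0.1667)·(0.1667) + (1.1667)·(1.1667) + (0.1667)·(0.1667) + (-1.8333)·(-1.8333) + (-2.8333)·(-2.8333) + (3.1667)·(3.1667)) / 5 = 22.8333/5 = 4.5667
  s[X_1,X_2] = ((0.1667)·(0.3333) + (1.1667)·(-2.6667) + (0.1667)·(-0.6667) + (-1.8333)·(-1.6667) + (-2.8333)·(3.3333) + (3.1667)·(1.3333)) / 5 = -5.3333/5 = -1.0667
  s[X_2,X_2] = ((0.3333)·(0.3333) + (-2.6667)·(-2.6667) + (-0.6667)·(-0.6667) + (-1.6667)·(-1.6667) + (3.3333)·(3.3333) + (1.3333)·(1.3333)) / 5 = 23.3333/5 = 4.6667
  Sample standard deviations s_i = √(s[i,i]):
  s(X_1) = √(4.5667) = 2.137
  s(X_2) = √(4.6667) = 2.1602

Step 3 — r_{ij} = s_{ij} / (s_i · s_j):
  r[X_1,X_1] = 1 (diagonal).
  r[X_1,X_2] = -1.0667 / (2.137 · 2.1602) = -1.0667 / 4.6164 = -0.2311
  r[X_2,X_2] = 1 (diagonal).

R is symmetric with unit diagonal. Assembling:

R = [[1, -0.2311],
 [-0.2311, 1]]


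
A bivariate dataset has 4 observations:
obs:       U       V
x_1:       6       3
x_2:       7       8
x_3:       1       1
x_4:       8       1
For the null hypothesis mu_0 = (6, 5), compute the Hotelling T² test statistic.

Step 1 — sample mean vector:
  mean(U) = (6 + 7 + 1 + 8) / 4 = 22/4 = 5.5
  mean(V) = (3 + 8 + 1 + 1) / 4 = 13/4 = 3.25
  x̄ = (5.5, 3.25),  deviation x̄ - mu_0 = (5.5, 3.25) - (6, 5) = (-0.5, -1.75).

Step 2 — sample covariance matrix, S[i,j] = (1/(n-1)) · Σ_k (x_{k,i} - mean_i) · (x_{k,j} - mean_j), divisor n-1 = 3:
  S[U,U] = ((0.5)·(0.5) + (1.5)·(1.5) + (-4.5)·(-4.5) + (2.5)·(2.5)) / 3 = 29/3 = 9.6667
  S[U,V] = ((0.5)·(-0.25) + (1.5)·(4.75) + (-4.5)·(-2.25) + (2.5)·(-2.25)) / 3 = 11.5/3 = 3.8333
  S[V,V] = ((-0.25)·(-0.25) + (4.75)·(4.75) + (-2.25)·(-2.25) + (-2.25)·(-2.25)) / 3 = 32.75/3 = 10.9167
  S = [[9.6667, 3.8333],
 [3.8333, 10.9167]].

Step 3 — invert S. det(S) = 9.6667·10.9167 - (3.8333)² = 90.8333.
  S^{-1} = (1/det) · [[d, -b], [-b, a]] = [[0.1202, -0.0422],
 [-0.0422, 0.1064]].

Step 4 — quadratic form (x̄ - mu_0)^T · S^{-1} · (x̄ - mu_0):
  S^{-1} · (x̄ - mu_0) = (0.0138, -0.1651),
  (x̄ - mu_0)^T · [...] = (-0.5)·(0.0138) + (-1.75)·(-0.1651) = 0.2821.

Step 5 — scale by n: T² = 4 · 0.2821 = 1.1284.

T² ≈ 1.1284


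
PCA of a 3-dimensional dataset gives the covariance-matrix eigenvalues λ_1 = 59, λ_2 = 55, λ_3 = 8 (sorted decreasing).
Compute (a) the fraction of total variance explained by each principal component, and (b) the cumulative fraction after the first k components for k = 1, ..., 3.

Step 1 — total variance = trace(Sigma) = Σ λ_i = 59 + 55 + 8 = 122.

Step 2 — fraction explained by component i = λ_i / Σ λ:
  PC1: 59/122 = 0.4836
  PC2: 55/122 = 0.4508
  PC3: 8/122 = 0.0656

Step 3 — cumulative fraction after k components = (λ_1 + ... + λ_k) / Σ λ:
  k = 1: 59/122 = 0.4836
  k = 2: (59 + 55)/122 = 114/122 = 0.9344
  k = 3: (59 + 55 + 8)/122 = 122/122 = 1

Summary (fraction, with percent):

explained: PC1 0.4836 (48.36%), PC2 0.4508 (45.08%), PC3 0.0656 (6.56%);  cumulative: 0.4836, 0.9344, 1


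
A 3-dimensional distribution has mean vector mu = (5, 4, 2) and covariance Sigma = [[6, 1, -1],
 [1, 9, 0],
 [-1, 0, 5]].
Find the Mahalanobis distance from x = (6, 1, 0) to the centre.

Step 1 — centre the observation: (x - mu) = (1, -3, -2).

Step 2 — invert Sigma (cofactor / det for 3×3, or solve directly):
  Sigma^{-1} = [[0.1758, -0.0195, 0.0352],
 [-0.0195, 0.1133, -0.0039],
 [0.0352, -0.0039, 0.207]].

Step 3 — form the quadratic (x - mu)^T · Sigma^{-1} · (x - mu):
  Sigma^{-1} · (x - mu) = (0.1641, -0.3516, -0.3672).
  (x - mu)^T · [Sigma^{-1} · (x - mu)] = (1)·(0.1641) + (-3)·(-0.3516) + (-2)·(-0.3672) = 1.9531.

Step 4 — take square root: d = √(1.9531) ≈ 1.3975.

d(x, mu) = √(1.9531) ≈ 1.3975


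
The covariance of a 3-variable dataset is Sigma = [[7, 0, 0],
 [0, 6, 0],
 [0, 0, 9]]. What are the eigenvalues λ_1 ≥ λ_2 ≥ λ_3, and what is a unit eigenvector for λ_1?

Step 1 — characteristic polynomial p(λ) = det(λI - Sigma) = λ³ - tr·λ² + c_1·λ - det, where tr = trace, c_1 = sum of the principal 2×2 minors, det = det(Sigma):
  tr = 7 + 6 + 9 = 22,
  c_1 = (7·6 - (0)²) + (7·9 - (0)²) + (6·9 - (0)²) = 42 + 63 + 54 = 159,
  det = 7·(6·9 - (0)²) - (0)·((0)·9 - (0)·(0)) + (0)·((0)·(0) - 6·(0)) = 7·(54) - (0)·(0) + (0)·(0) = 378.
  So p(λ) = λ³ - 22λ² + 159λ - 378.
Step 2 — look for an integer root (rational root theorem: any rational root is an integer divisor of 378). Testing λ = 6:
  p(6) = 216 - 792 + 954 - 378 = 0  ✓
  Dividing out (λ - 6): p(λ) = (λ - 6)(λ² - 16λ + 63).
Step 3 — remaining eigenvalues from the quadratic λ² - 16λ + 63 = 0:
  Δ = 16² - 4·63 = 256 - 252 = 4,  λ = (16 ± √4)/2 = (16 ± 2)/2 = 9 or 7.
  Sorted: λ_1 = 9,  λ_2 = 7,  λ_3 = 6  (check: sum = 22 = tr ✓).

Step 4 — unit eigenvector for λ_1 = 9: v spans the null space of (Sigma - λ_1 I), whose rows are
  r_1 = (-2, 0, 0),  r_2 = (0, -3, 0),  r_3 = (0, 0, 0).
  v is orthogonal to every row, so take v ∝ r_1 × r_2 = ((0)·(0) - (0)·(-3), (0)·(0) - (-2)·(0), (-2)·(-3) - (0)·(0)) = (0, 0, 6).
  Rescale (divide by 6): u = (0, 0, 1).
  ||u|| = √((0)² + (0)² + (1)²) = √(1) = 1,  v_1 = u/||u|| ≈ (0, 0, 1) (||v_1|| = 1).

λ_1 = 9,  λ_2 = 7,  λ_3 = 6;  v_1 ≈ (0, 0, 1)


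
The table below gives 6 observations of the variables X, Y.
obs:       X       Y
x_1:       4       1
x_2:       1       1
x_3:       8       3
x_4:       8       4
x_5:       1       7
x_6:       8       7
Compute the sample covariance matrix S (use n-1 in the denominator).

Step 1 — column means:
  mean(X) = (4 + 1 + 8 + 8 + 1 + 8) / 6 = 30/6 = 5
  mean(Y) = (1 + 1 + 3 + 4 + 7 + 7) / 6 = 23/6 = 3.8333

Step 2 — sample covariance S[i,j] = (1/(n-1)) · Σ_k (x_{k,i} - mean_i) · (x_{k,j} - mean_j), with n-1 = 5.
  S[X,X] = ((-1)·(-1) + (-4)·(-4) + (3)·(3) + (3)·(3) + (-4)·(-4) + (3)·(3)) / 5 = 60/5 = 12
  S[X,Y] = ((-1)·(-2.8333) + (-4)·(-2.8333) + (3)·(-0.8333) + (3)·(0.1667) + (-4)·(3.1667) + (3)·(3.1667)) / 5 = 9/5 = 1.8
  S[Y,Y] = ((-2.8333)·(-2.8333) + (-2.8333)·(-2.8333) + (-0.8333)·(-0.8333) + (0.1667)·(0.1667) + (3.1667)·(3.1667) + (3.1667)·(3.1667)) / 5 = 36.8333/5 = 7.3667

S is symmetric (S[j,i] = S[i,j]). Assembling:

S = [[12, 1.8],
 [1.8, 7.3667]]


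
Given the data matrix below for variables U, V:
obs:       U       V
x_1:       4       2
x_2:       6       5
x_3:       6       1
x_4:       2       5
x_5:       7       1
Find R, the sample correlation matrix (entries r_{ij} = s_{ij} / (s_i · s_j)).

Step 1 — column means:
  mean(U) = (4 + 6 + 6 + 2 + 7) / 5 = 25/5 = 5
  mean(V) = (2 + 5 + 1 + 5 + 1) / 5 = 14/5 = 2.8

Step 2 — sample variances and covariances s[i,j] = (1/(n-1)) · Σ_k (x_{k,i} - mean_i) · (x_{k,j} - mean_j), with n-1 = 4:
  s[U,U] = ((-1)·(-1) + (1)·(1) + (1)·(1) + (-3)·(-3) + (2)·(2)) / 4 = 16/4 = 4
  s[U,V] = ((-1)·(-0.8) + (1)·(2.2) + (1)·(-1.8) + (-3)·(2.2) + (2)·(-1.8)) / 4 = -9/4 = -2.25
  s[V,V] = ((-0.8)·(-0.8) + (2.2)·(2.2) + (-1.8)·(-1.8) + (2.2)·(2.2) + (-1.8)·(-1.8)) / 4 = 16.8/4 = 4.2
  Sample standard deviations s_i = √(s[i,i]):
  s(U) = √(4) = 2
  s(V) = √(4.2) = 2.0494

Step 3 — r_{ij} = s_{ij} / (s_i · s_j):
  r[U,U] = 1 (diagonal).
  r[U,V] = -2.25 / (2 · 2.0494) = -2.25 / 4.0988 = -0.5489
  r[V,V] = 1 (diagonal).

R is symmetric with unit diagonal. Assembling:

R = [[1, -0.5489],
 [-0.5489, 1]]


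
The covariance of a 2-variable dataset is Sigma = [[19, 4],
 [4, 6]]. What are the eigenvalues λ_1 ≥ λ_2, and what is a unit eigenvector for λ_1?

Step 1 — characteristic polynomial of 2×2 Sigma:
  det(Sigma - λI) = λ² - trace · λ + det = 0.
  trace = 19 + 6 = 25, det = 19·6 - (4)² = 98.
Step 2 — discriminant:
  Δ = trace² - 4·det = 625 - 392 = 233.
Step 3 — eigenvalues:
  λ = (trace ± √Δ)/2 = (25 ± 15.2643)/2,
  λ_1 = 20.1322,  λ_2 = 4.8678.

Step 4 — unit eigenvector for λ_1: solve (Sigma - λ_1 I)v = 0. First row:
  (19 - 20.1322)·v_x + (4)·v_y = 0, i.e. (-1.1322)·v_x + (4)·v_y = 0,
  so v ∝ (b, λ_1 - a) = (4, 1.1322) = u.
  ||u|| = √((4)² + (1.1322)²) = √(17.2818) ≈ 4.1571,
  v_1 = u/||u|| ≈ (0.9622, 0.2723) (||v_1|| = 1).

λ_1 = 20.1322,  λ_2 = 4.8678;  v_1 ≈ (0.9622, 0.2723)


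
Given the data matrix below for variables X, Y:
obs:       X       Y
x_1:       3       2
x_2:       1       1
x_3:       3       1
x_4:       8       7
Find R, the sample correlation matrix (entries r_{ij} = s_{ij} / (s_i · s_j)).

Step 1 — column means:
  mean(X) = (3 + 1 + 3 + 8) / 4 = 15/4 = 3.75
  mean(Y) = (2 + 1 + 1 + 7) / 4 = 11/4 = 2.75

Step 2 — sample variances and covariances s[i,j] = (1/(n-1)) · Σ_k (x_{k,i} - mean_i) · (x_{k,j} - mean_j), with n-1 = 3:
  s[X,X] = ((-0.75)·(-0.75) + (-2.75)·(-2.75) + (-0.75)·(-0.75) + (4.25)·(4.25)) / 3 = 26.75/3 = 8.9167
  s[X,Y] = ((-0.75)·(-0.75) + (-2.75)·(-1.75) + (-0.75)·(-1.75) + (4.25)·(4.25)) / 3 = 24.75/3 = 8.25
  s[Y,Y] = ((-0.75)·(-0.75) + (-1.75)·(-1.75) + (-1.75)·(-1.75) + (4.25)·(4.25)) / 3 = 24.75/3 = 8.25
  Sample standard deviations s_i = √(s[i,i]):
  s(X) = √(8.9167) = 2.9861
  s(Y) = √(8.25) = 2.8723

Step 3 — r_{ij} = s_{ij} / (s_i · s_j):
  r[X,X] = 1 (diagonal).
  r[X,Y] = 8.25 / (2.9861 · 2.8723) = 8.25 / 8.5769 = 0.9619
  r[Y,Y] = 1 (diagonal).

R is symmetric with unit diagonal. Assembling:

R = [[1, 0.9619],
 [0.9619, 1]]


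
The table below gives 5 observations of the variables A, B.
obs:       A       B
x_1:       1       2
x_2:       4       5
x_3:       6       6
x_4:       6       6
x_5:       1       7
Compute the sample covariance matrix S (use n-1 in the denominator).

Step 1 — column means:
  mean(A) = (1 + 4 + 6 + 6 + 1) / 5 = 18/5 = 3.6
  mean(B) = (2 + 5 + 6 + 6 + 7) / 5 = 26/5 = 5.2

Step 2 — sample covariance S[i,j] = (1/(n-1)) · Σ_k (x_{k,i} - mean_i) · (x_{k,j} - mean_j), with n-1 = 4.
  S[A,A] = ((-2.6)·(-2.6) + (0.4)·(0.4) + (2.4)·(2.4) + (2.4)·(2.4) + (-2.6)·(-2.6)) / 4 = 25.2/4 = 6.3
  S[A,B] = ((-2.6)·(-3.2) + (0.4)·(-0.2) + (2.4)·(0.8) + (2.4)·(0.8) + (-2.6)·(1.8)) / 4 = 7.4/4 = 1.85
  S[B,B] = ((-3.2)·(-3.2) + (-0.2)·(-0.2) + (0.8)·(0.8) + (0.8)·(0.8) + (1.8)·(1.8)) / 4 = 14.8/4 = 3.7

S is symmetric (S[j,i] = S[i,j]). Assembling:

S = [[6.3, 1.85],
 [1.85, 3.7]]


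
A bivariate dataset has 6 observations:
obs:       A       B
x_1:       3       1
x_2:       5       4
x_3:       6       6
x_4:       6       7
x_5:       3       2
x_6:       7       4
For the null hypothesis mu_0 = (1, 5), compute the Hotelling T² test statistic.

Step 1 — sample mean vector:
  mean(A) = (3 + 5 + 6 + 6 + 3 + 7) / 6 = 30/6 = 5
  mean(B) = (1 + 4 + 6 + 7 + 2 + 4) / 6 = 24/6 = 4
  x̄ = (5, 4),  deviation x̄ - mu_0 = (5, 4) - (1, 5) = (4, -1).

Step 2 — sample covariance matrix, S[i,j] = (1/(n-1)) · Σ_k (x_{k,i} - mean_i) · (x_{k,j} - mean_j), divisor n-1 = 5:
  S[A,A] = ((-2)·(-2) + (0)·(0) + (1)·(1) + (1)·(1) + (-2)·(-2) + (2)·(2)) / 5 = 14/5 = 2.8
  S[A,B] = ((-2)·(-3) + (0)·(0) + (1)·(2) + (1)·(3) + (-2)·(-2) + (2)·(0)) / 5 = 15/5 = 3
  S[B,B] = ((-3)·(-3) + (0)·(0) + (2)·(2) + (3)·(3) + (-2)·(-2) + (0)·(0)) / 5 = 26/5 = 5.2
  S = [[2.8, 3],
 [3, 5.2]].

Step 3 — invert S. det(S) = 2.8·5.2 - (3)² = 5.56.
  S^{-1} = (1/det) · [[d, -b], [-b, a]] = [[0.9353, -0.5396],
 [-0.5396, 0.5036]].

Step 4 — quadratic form (x̄ - mu_0)^T · S^{-1} · (x̄ - mu_0):
  S^{-1} · (x̄ - mu_0) = (4.2806, -2.6619),
  (x̄ - mu_0)^T · [...] = (4)·(4.2806) + (-1)·(-2.6619) = 19.7842.

Step 5 — scale by n: T² = 6 · 19.7842 = 118.705.

T² ≈ 118.705


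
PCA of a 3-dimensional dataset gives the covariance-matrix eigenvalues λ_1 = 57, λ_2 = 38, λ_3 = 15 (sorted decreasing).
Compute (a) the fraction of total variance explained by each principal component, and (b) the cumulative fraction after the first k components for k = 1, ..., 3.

Step 1 — total variance = trace(Sigma) = Σ λ_i = 57 + 38 + 15 = 110.

Step 2 — fraction explained by component i = λ_i / Σ λ:
  PC1: 57/110 = 0.5182
  PC2: 38/110 = 0.3455
  PC3: 15/110 = 0.1364

Step 3 — cumulative fraction after k components = (λ_1 + ... + λ_k) / Σ λ:
  k = 1: 57/110 = 0.5182
  k = 2: (57 + 38)/110 = 95/110 = 0.8636
  k = 3: (57 + 38 + 15)/110 = 110/110 = 1

Summary (fraction, with percent):

explained: PC1 0.5182 (51.82%), PC2 0.3455 (34.55%), PC3 0.1364 (13.64%);  cumulative: 0.5182, 0.8636, 1


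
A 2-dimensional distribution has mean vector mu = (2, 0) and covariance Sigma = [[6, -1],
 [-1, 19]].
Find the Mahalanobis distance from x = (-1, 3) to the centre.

Step 1 — centre the observation: (x - mu) = (-3, 3).

Step 2 — invert Sigma. det(Sigma) = 6·19 - (-1)² = 113.
  Sigma^{-1} = (1/det) · [[d, -b], [-b, a]] = [[0.1681, 0.0088],
 [0.0088, 0.0531]].

Step 3 — form the quadratic (x - mu)^T · Sigma^{-1} · (x - mu):
  Sigma^{-1} · (x - mu) = (-0.4779, 0.1327).
  (x - mu)^T · [Sigma^{-1} · (x - mu)] = (-3)·(-0.4779) + (3)·(0.1327) = 1.8319.

Step 4 — take square root: d = √(1.8319) ≈ 1.3535.

d(x, mu) = √(1.8319) ≈ 1.3535


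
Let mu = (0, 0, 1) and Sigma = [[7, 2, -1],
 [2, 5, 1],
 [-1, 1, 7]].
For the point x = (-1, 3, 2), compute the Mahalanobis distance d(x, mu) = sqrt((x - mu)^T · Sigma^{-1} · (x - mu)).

Step 1 — centre the observation: (x - mu) = (-1, 3, 1).

Step 2 — invert Sigma (cofactor / det for 3×3, or solve directly):
  Sigma^{-1} = [[0.1692, -0.0746, 0.0348],
 [-0.0746, 0.2388, -0.0448],
 [0.0348, -0.0448, 0.1542]].

Step 3 — form the quadratic (x - mu)^T · Sigma^{-1} · (x - mu):
  Sigma^{-1} · (x - mu) = (-0.3582, 0.7463, -0.0149).
  (x - mu)^T · [Sigma^{-1} · (x - mu)] = (-1)·(-0.3582) + (3)·(0.7463) + (1)·(-0.0149) = 2.5821.

Step 4 — take square root: d = √(2.5821) ≈ 1.6069.

d(x, mu) = √(2.5821) ≈ 1.6069


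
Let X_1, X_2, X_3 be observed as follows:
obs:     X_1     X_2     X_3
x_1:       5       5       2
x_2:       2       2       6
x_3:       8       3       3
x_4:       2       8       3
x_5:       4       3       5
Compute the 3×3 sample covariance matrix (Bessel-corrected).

Step 1 — column means:
  mean(X_1) = (5 + 2 + 8 + 2 + 4) / 5 = 21/5 = 4.2
  mean(X_2) = (5 + 2 + 3 + 8 + 3) / 5 = 21/5 = 4.2
  mean(X_3) = (2 + 6 + 3 + 3 + 5) / 5 = 19/5 = 3.8

Step 2 — sample covariance S[i,j] = (1/(n-1)) · Σ_k (x_{k,i} - mean_i) · (x_{k,j} - mean_j), with n-1 = 4.
  S[X_1,X_1] = ((0.8)·(0.8) + (-2.2)·(-2.2) + (3.8)·(3.8) + (-2.2)·(-2.2) + (-0.2)·(-0.2)) / 4 = 24.8/4 = 6.2
  S[X_1,X_2] = ((0.8)·(0.8) + (-2.2)·(-2.2) + (3.8)·(-1.2) + (-2.2)·(3.8) + (-0.2)·(-1.2)) / 4 = -7.2/4 = -1.8
  S[X_1,X_3] = ((0.8)·(-1.8) + (-2.2)·(2.2) + (3.8)·(-0.8) + (-2.2)·(-0.8) + (-0.2)·(1.2)) / 4 = -7.8/4 = -1.95
  S[X_2,X_2] = ((0.8)·(0.8) + (-2.2)·(-2.2) + (-1.2)·(-1.2) + (3.8)·(3.8) + (-1.2)·(-1.2)) / 4 = 22.8/4 = 5.7
  S[X_2,X_3] = ((0.8)·(-1.8) + (-2.2)·(2.2) + (-1.2)·(-0.8) + (3.8)·(-0.8) + (-1.2)·(1.2)) / 4 = -9.8/4 = -2.45
  S[X_3,X_3] = ((-1.8)·(-1.8) + (2.2)·(2.2) + (-0.8)·(-0.8) + (-0.8)·(-0.8) + (1.2)·(1.2)) / 4 = 10.8/4 = 2.7

S is symmetric (S[j,i] = S[i,j]). Assembling:

S = [[6.2, -1.8, -1.95],
 [-1.8, 5.7, -2.45],
 [-1.95, -2.45, 2.7]]


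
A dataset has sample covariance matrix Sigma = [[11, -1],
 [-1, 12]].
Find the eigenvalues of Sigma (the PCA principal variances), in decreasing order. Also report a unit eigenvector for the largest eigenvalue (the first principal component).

Step 1 — characteristic polynomial of 2×2 Sigma:
  det(Sigma - λI) = λ² - trace · λ + det = 0.
  trace = 11 + 12 = 23, det = 11·12 - (-1)² = 131.
Step 2 — discriminant:
  Δ = trace² - 4·det = 529 - 524 = 5.
Step 3 — eigenvalues:
  λ = (trace ± √Δ)/2 = (23 ± 2.2361)/2,
  λ_1 = 12.618,  λ_2 = 10.382.

Step 4 — unit eigenvector for λ_1: solve (Sigma - λ_1 I)v = 0. First row:
  (11 - 12.618)·v_x + (-1)·v_y = 0, i.e. (-1.618)·v_x + (-1)·v_y = 0,
  so v ∝ (b, λ_1 - a) = (-1, 1.618); multiply by -1 so the first entry is positive: u = (1, -1.618).
  ||u|| = √((1)² + (-1.618)²) = √(3.618) ≈ 1.9021,
  v_1 = u/||u|| ≈ (0.5257, -0.8507) (||v_1|| = 1).

λ_1 = 12.618,  λ_2 = 10.382;  v_1 ≈ (0.5257, -0.8507)


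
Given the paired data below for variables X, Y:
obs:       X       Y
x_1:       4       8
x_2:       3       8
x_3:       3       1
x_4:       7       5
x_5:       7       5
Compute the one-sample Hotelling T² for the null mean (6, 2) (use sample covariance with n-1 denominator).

Step 1 — sample mean vector:
  mean(X) = (4 + 3 + 3 + 7 + 7) / 5 = 24/5 = 4.8
  mean(Y) = (8 + 8 + 1 + 5 + 5) / 5 = 27/5 = 5.4
  x̄ = (4.8, 5.4),  deviation x̄ - mu_0 = (4.8, 5.4) - (6, 2) = (-1.2, 3.4).

Step 2 — sample covariance matrix, S[i,j] = (1/(n-1)) · Σ_k (x_{k,i} - mean_i) · (x_{k,j} - mean_j), divisor n-1 = 4:
  S[X,X] = ((-0.8)·(-0.8) + (-1.8)·(-1.8) + (-1.8)·(-1.8) + (2.2)·(2.2) + (2.2)·(2.2)) / 4 = 16.8/4 = 4.2
  S[X,Y] = ((-0.8)·(2.6) + (-1.8)·(2.6) + (-1.8)·(-4.4) + (2.2)·(-0.4) + (2.2)·(-0.4)) / 4 = -0.6/4 = -0.15
  S[Y,Y] = ((2.6)·(2.6) + (2.6)·(2.6) + (-4.4)·(-4.4) + (-0.4)·(-0.4) + (-0.4)·(-0.4)) / 4 = 33.2/4 = 8.3
  S = [[4.2, -0.15],
 [-0.15, 8.3]].

Step 3 — invert S. det(S) = 4.2·8.3 - (-0.15)² = 34.8375.
  S^{-1} = (1/det) · [[d, -b], [-b, a]] = [[0.2382, 0.0043],
 [0.0043, 0.1206]].

Step 4 — quadratic form (x̄ - mu_0)^T · S^{-1} · (x̄ - mu_0):
  S^{-1} · (x̄ - mu_0) = (-0.2713, 0.4047),
  (x̄ - mu_0)^T · [...] = (-1.2)·(-0.2713) + (3.4)·(0.4047) = 1.7016.

Step 5 — scale by n: T² = 5 · 1.7016 = 8.5081.

T² ≈ 8.5081


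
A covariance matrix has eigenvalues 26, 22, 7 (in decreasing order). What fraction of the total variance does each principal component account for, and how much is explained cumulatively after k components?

Step 1 — total variance = trace(Sigma) = Σ λ_i = 26 + 22 + 7 = 55.

Step 2 — fraction explained by component i = λ_i / Σ λ:
  PC1: 26/55 = 0.4727
  PC2: 22/55 = 0.4
  PC3: 7/55 = 0.1273

Step 3 — cumulative fraction after k components = (λ_1 + ... + λ_k) / Σ λ:
  k = 1: 26/55 = 0.4727
  k = 2: (26 + 22)/55 = 48/55 = 0.8727
  k = 3: (26 + 22 + 7)/55 = 55/55 = 1

Summary (fraction, with percent):

explained: PC1 0.4727 (47.27%), PC2 0.4 (40%), PC3 0.1273 (12.73%);  cumulative: 0.4727, 0.8727, 1


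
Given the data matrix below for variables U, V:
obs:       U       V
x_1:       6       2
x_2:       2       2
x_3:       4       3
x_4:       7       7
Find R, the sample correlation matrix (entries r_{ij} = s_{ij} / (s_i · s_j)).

Step 1 — column means:
  mean(U) = (6 + 2 + 4 + 7) / 4 = 19/4 = 4.75
  mean(V) = (2 + 2 + 3 + 7) / 4 = 14/4 = 3.5

Step 2 — sample variances and covariances s[i,j] = (1/(n-1)) · Σ_k (x_{k,i} - mean_i) · (x_{k,j} - mean_j), with n-1 = 3:
  s[U,U] = ((1.25)·(1.25) + (-2.75)·(-2.75) + (-0.75)·(-0.75) + (2.25)·(2.25)) / 3 = 14.75/3 = 4.9167
  s[U,V] = ((1.25)·(-1.5) + (-2.75)·(-1.5) + (-0.75)·(-0.5) + (2.25)·(3.5)) / 3 = 10.5/3 = 3.5
  s[V,V] = ((-1.5)·(-1.5) + (-1.5)·(-1.5) + (-0.5)·(-0.5) + (3.5)·(3.5)) / 3 = 17/3 = 5.6667
  Sample standard deviations s_i = √(s[i,i]):
  s(U) = √(4.9167) = 2.2174
  s(V) = √(5.6667) = 2.3805

Step 3 — r_{ij} = s_{ij} / (s_i · s_j):
  r[U,U] = 1 (diagonal).
  r[U,V] = 3.5 / (2.2174 · 2.3805) = 3.5 / 5.2784 = 0.6631
  r[V,V] = 1 (diagonal).

R is symmetric with unit diagonal. Assembling:

R = [[1, 0.6631],
 [0.6631, 1]]


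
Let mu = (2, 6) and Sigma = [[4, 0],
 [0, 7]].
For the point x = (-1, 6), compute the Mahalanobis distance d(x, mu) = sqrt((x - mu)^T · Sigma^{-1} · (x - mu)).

Step 1 — centre the observation: (x - mu) = (-3, 0).

Step 2 — invert Sigma. det(Sigma) = 4·7 - (0)² = 28.
  Sigma^{-1} = (1/det) · [[d, -b], [-b, a]] = [[0.25, 0],
 [0, 0.1429]].

Step 3 — form the quadratic (x - mu)^T · Sigma^{-1} · (x - mu):
  Sigma^{-1} · (x - mu) = (-0.75, 0).
  (x - mu)^T · [Sigma^{-1} · (x - mu)] = (-3)·(-0.75) + (0)·(0) = 2.25.

Step 4 — take square root: d = √(2.25) ≈ 1.5.

d(x, mu) = √(2.25) ≈ 1.5


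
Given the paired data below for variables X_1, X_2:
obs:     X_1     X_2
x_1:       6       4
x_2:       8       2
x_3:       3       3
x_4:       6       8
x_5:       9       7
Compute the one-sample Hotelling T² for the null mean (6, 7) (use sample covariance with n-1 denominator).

Step 1 — sample mean vector:
  mean(X_1) = (6 + 8 + 3 + 6 + 9) / 5 = 32/5 = 6.4
  mean(X_2) = (4 + 2 + 3 + 8 + 7) / 5 = 24/5 = 4.8
  x̄ = (6.4, 4.8),  deviation x̄ - mu_0 = (6.4, 4.8) - (6, 7) = (0.4, -2.2).

Step 2 — sample covariance matrix, S[i,j] = (1/(n-1)) · Σ_k (x_{k,i} - mean_i) · (x_{k,j} - mean_j), divisor n-1 = 4:
  S[X_1,X_1] = ((-0.4)·(-0.4) + (1.6)·(1.6) + (-3.4)·(-3.4) + (-0.4)·(-0.4) + (2.6)·(2.6)) / 4 = 21.2/4 = 5.3
  S[X_1,X_2] = ((-0.4)·(-0.8) + (1.6)·(-2.8) + (-3.4)·(-1.8) + (-0.4)·(3.2) + (2.6)·(2.2)) / 4 = 6.4/4 = 1.6
  S[X_2,X_2] = ((-0.8)·(-0.8) + (-2.8)·(-2.8) + (-1.8)·(-1.8) + (3.2)·(3.2) + (2.2)·(2.2)) / 4 = 26.8/4 = 6.7
  S = [[5.3, 1.6],
 [1.6, 6.7]].

Step 3 — invert S. det(S) = 5.3·6.7 - (1.6)² = 32.95.
  S^{-1} = (1/det) · [[d, -b], [-b, a]] = [[0.2033, -0.0486],
 [-0.0486, 0.1608]].

Step 4 — quadratic form (x̄ - mu_0)^T · S^{-1} · (x̄ - mu_0):
  S^{-1} · (x̄ - mu_0) = (0.1882, -0.3733),
  (x̄ - mu_0)^T · [...] = (0.4)·(0.1882) + (-2.2)·(-0.3733) = 0.8965.

Step 5 — scale by n: T² = 5 · 0.8965 = 4.4825.

T² ≈ 4.4825


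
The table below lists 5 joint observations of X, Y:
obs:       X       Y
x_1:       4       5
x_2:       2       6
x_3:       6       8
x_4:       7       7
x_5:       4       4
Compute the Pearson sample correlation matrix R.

Step 1 — column means:
  mean(X) = (4 + 2 + 6 + 7 + 4) / 5 = 23/5 = 4.6
  mean(Y) = (5 + 6 + 8 + 7 + 4) / 5 = 30/5 = 6

Step 2 — sample variances and covariances s[i,j] = (1/(n-1)) · Σ_k (x_{k,i} - mean_i) · (x_{k,j} - mean_j), with n-1 = 4:
  s[X,X] = ((-0.6)·(-0.6) + (-2.6)·(-2.6) + (1.4)·(1.4) + (2.4)·(2.4) + (-0.6)·(-0.6)) / 4 = 15.2/4 = 3.8
  s[X,Y] = ((-0.6)·(-1) + (-2.6)·(0) + (1.4)·(2) + (2.4)·(1) + (-0.6)·(-2)) / 4 = 7/4 = 1.75
  s[Y,Y] = ((-1)·(-1) + (0)·(0) + (2)·(2) + (1)·(1) + (-2)·(-2)) / 4 = 10/4 = 2.5
  Sample standard deviations s_i = √(s[i,i]):
  s(X) = √(3.8) = 1.9494
  s(Y) = √(2.5) = 1.5811

Step 3 — r_{ij} = s_{ij} / (s_i · s_j):
  r[X,X] = 1 (diagonal).
  r[X,Y] = 1.75 / (1.9494 · 1.5811) = 1.75 / 3.0822 = 0.5678
  r[Y,Y] = 1 (diagonal).

R is symmetric with unit diagonal. Assembling:

R = [[1, 0.5678],
 [0.5678, 1]]


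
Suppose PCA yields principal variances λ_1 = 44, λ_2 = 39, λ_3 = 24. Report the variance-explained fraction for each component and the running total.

Step 1 — total variance = trace(Sigma) = Σ λ_i = 44 + 39 + 24 = 107.

Step 2 — fraction explained by component i = λ_i / Σ λ:
  PC1: 44/107 = 0.4112
  PC2: 39/107 = 0.3645
  PC3: 24/107 = 0.2243

Step 3 — cumulative fraction after k components = (λ_1 + ... + λ_k) / Σ λ:
  k = 1: 44/107 = 0.4112
  k = 2: (44 + 39)/107 = 83/107 = 0.7757
  k = 3: (44 + 39 + 24)/107 = 107/107 = 1

Summary (fraction, with percent):

explained: PC1 0.4112 (41.12%), PC2 0.3645 (36.45%), PC3 0.2243 (22.43%);  cumulative: 0.4112, 0.7757, 1


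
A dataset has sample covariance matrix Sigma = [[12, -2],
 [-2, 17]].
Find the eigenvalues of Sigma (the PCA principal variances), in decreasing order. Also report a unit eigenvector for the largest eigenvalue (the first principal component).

Step 1 — characteristic polynomial of 2×2 Sigma:
  det(Sigma - λI) = λ² - trace · λ + det = 0.
  trace = 12 + 17 = 29, det = 12·17 - (-2)² = 200.
Step 2 — discriminant:
  Δ = trace² - 4·det = 841 - 800 = 41.
Step 3 — eigenvalues:
  λ = (trace ± √Δ)/2 = (29 ± 6.4031)/2,
  λ_1 = 17.7016,  λ_2 = 11.2984.

Step 4 — unit eigenvector for λ_1: solve (Sigma - λ_1 I)v = 0. First row:
  (12 - 17.7016)·v_x + (-2)·v_y = 0, i.e. (-5.7016)·v_x + (-2)·v_y = 0,
  so v ∝ (b, λ_1 - a) = (-2, 5.7016); multiply by -1 so the first entry is positive: u = (2, -5.7016).
  ||u|| = √((2)² + (-5.7016)²) = √(36.5078) ≈ 6.0422,
  v_1 = u/||u|| ≈ (0.331, -0.9436) (||v_1|| = 1).

λ_1 = 17.7016,  λ_2 = 11.2984;  v_1 ≈ (0.331, -0.9436)


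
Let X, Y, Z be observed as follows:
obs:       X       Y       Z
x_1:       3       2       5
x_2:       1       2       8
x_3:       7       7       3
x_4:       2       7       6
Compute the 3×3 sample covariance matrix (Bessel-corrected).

Step 1 — column means:
  mean(X) = (3 + 1 + 7 + 2) / 4 = 13/4 = 3.25
  mean(Y) = (2 + 2 + 7 + 7) / 4 = 18/4 = 4.5
  mean(Z) = (5 + 8 + 3 + 6) / 4 = 22/4 = 5.5

Step 2 — sample covariance S[i,j] = (1/(n-1)) · Σ_k (x_{k,i} - mean_i) · (x_{k,j} - mean_j), with n-1 = 3.
  S[X,X] = ((-0.25)·(-0.25) + (-2.25)·(-2.25) + (3.75)·(3.75) + (-1.25)·(-1.25)) / 3 = 20.75/3 = 6.9167
  S[X,Y] = ((-0.25)·(-2.5) + (-2.25)·(-2.5) + (3.75)·(2.5) + (-1.25)·(2.5)) / 3 = 12.5/3 = 4.1667
  S[X,Z] = ((-0.25)·(-0.5) + (-2.25)·(2.5) + (3.75)·(-2.5) + (-1.25)·(0.5)) / 3 = -15.5/3 = -5.1667
  S[Y,Y] = ((-2.5)·(-2.5) + (-2.5)·(-2.5) + (2.5)·(2.5) + (2.5)·(2.5)) / 3 = 25/3 = 8.3333
  S[Y,Z] = ((-2.5)·(-0.5) + (-2.5)·(2.5) + (2.5)·(-2.5) + (2.5)·(0.5)) / 3 = -10/3 = -3.3333
  S[Z,Z] = ((-0.5)·(-0.5) + (2.5)·(2.5) + (-2.5)·(-2.5) + (0.5)·(0.5)) / 3 = 13/3 = 4.3333

S is symmetric (S[j,i] = S[i,j]). Assembling:

S = [[6.9167, 4.1667, -5.1667],
 [4.1667, 8.3333, -3.3333],
 [-5.1667, -3.3333, 4.3333]]


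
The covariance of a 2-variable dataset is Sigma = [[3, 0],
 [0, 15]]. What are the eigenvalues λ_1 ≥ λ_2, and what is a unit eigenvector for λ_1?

Step 1 — characteristic polynomial of 2×2 Sigma:
  det(Sigma - λI) = λ² - trace · λ + det = 0.
  trace = 3 + 15 = 18, det = 3·15 - (0)² = 45.
Step 2 — discriminant:
  Δ = trace² - 4·det = 324 - 180 = 144.
Step 3 — eigenvalues:
  λ = (trace ± √Δ)/2 = (18 ± 12)/2,
  λ_1 = 15,  λ_2 = 3.

Step 4 — unit eigenvector for λ_1: Sigma is diagonal, so its eigenvectors are the coordinate axes. λ_1 = 15 is the diagonal entry on the second coordinate axis, hence
  v_1 = (0, 1) (||v_1|| = 1).

λ_1 = 15,  λ_2 = 3;  v_1 ≈ (0, 1)


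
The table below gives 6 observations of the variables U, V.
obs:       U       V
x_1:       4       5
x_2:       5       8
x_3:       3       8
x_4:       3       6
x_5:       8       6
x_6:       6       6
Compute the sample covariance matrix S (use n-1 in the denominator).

Step 1 — column means:
  mean(U) = (4 + 5 + 3 + 3 + 8 + 6) / 6 = 29/6 = 4.8333
  mean(V) = (5 + 8 + 8 + 6 + 6 + 6) / 6 = 39/6 = 6.5

Step 2 — sample covariance S[i,j] = (1/(n-1)) · Σ_k (x_{k,i} - mean_i) · (x_{k,j} - mean_j), with n-1 = 5.
  S[U,U] = ((-0.8333)·(-0.8333) + (0.1667)·(0.1667) + (-1.8333)·(-1.8333) + (-1.8333)·(-1.8333) + (3.1667)·(3.1667) + (1.1667)·(1.1667)) / 5 = 18.8333/5 = 3.7667
  S[U,V] = ((-0.8333)·(-1.5) + (0.1667)·(1.5) + (-1.8333)·(1.5) + (-1.8333)·(-0.5) + (3.1667)·(-0.5) + (1.1667)·(-0.5)) / 5 = -2.5/5 = -0.5
  S[V,V] = ((-1.5)·(-1.5) + (1.5)·(1.5) + (1.5)·(1.5) + (-0.5)·(-0.5) + (-0.5)·(-0.5) + (-0.5)·(-0.5)) / 5 = 7.5/5 = 1.5

S is symmetric (S[j,i] = S[i,j]). Assembling:

S = [[3.7667, -0.5],
 [-0.5, 1.5]]


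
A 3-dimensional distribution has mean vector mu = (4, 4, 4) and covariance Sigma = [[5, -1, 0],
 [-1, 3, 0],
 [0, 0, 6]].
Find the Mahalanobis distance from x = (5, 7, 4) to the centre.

Step 1 — centre the observation: (x - mu) = (1, 3, 0).

Step 2 — invert Sigma (cofactor / det for 3×3, or solve directly):
  Sigma^{-1} = [[0.2143, 0.0714, 0],
 [0.0714, 0.3571, 0],
 [0, 0, 0.1667]].

Step 3 — form the quadratic (x - mu)^T · Sigma^{-1} · (x - mu):
  Sigma^{-1} · (x - mu) = (0.4286, 1.1429, 0).
  (x - mu)^T · [Sigma^{-1} · (x - mu)] = (1)·(0.4286) + (3)·(1.1429) + (0)·(0) = 3.8571.

Step 4 — take square root: d = √(3.8571) ≈ 1.964.

d(x, mu) = √(3.8571) ≈ 1.964


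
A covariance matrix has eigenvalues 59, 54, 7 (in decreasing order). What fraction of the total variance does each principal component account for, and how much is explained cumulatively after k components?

Step 1 — total variance = trace(Sigma) = Σ λ_i = 59 + 54 + 7 = 120.

Step 2 — fraction explained by component i = λ_i / Σ λ:
  PC1: 59/120 = 0.4917
  PC2: 54/120 = 0.45
  PC3: 7/120 = 0.0583

Step 3 — cumulative fraction after k components = (λ_1 + ... + λ_k) / Σ λ:
  k = 1: 59/120 = 0.4917
  k = 2: (59 + 54)/120 = 113/120 = 0.9417
  k = 3: (59 + 54 + 7)/120 = 120/120 = 1

Summary (fraction, with percent):

explained: PC1 0.4917 (49.17%), PC2 0.45 (45%), PC3 0.0583 (5.83%);  cumulative: 0.4917, 0.9417, 1


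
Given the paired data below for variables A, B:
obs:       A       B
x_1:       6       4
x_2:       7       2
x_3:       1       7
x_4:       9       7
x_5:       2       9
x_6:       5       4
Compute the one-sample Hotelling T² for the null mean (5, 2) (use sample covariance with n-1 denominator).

Step 1 — sample mean vector:
  mean(A) = (6 + 7 + 1 + 9 + 2 + 5) / 6 = 30/6 = 5
  mean(B) = (4 + 2 + 7 + 7 + 9 + 4) / 6 = 33/6 = 5.5
  x̄ = (5, 5.5),  deviation x̄ - mu_0 = (5, 5.5) - (5, 2) = (0, 3.5).

Step 2 — sample covariance matrix, S[i,j] = (1/(n-1)) · Σ_k (x_{k,i} - mean_i) · (x_{k,j} - mean_j), divisor n-1 = 5:
  S[A,A] = ((1)·(1) + (2)·(2) + (-4)·(-4) + (4)·(4) + (-3)·(-3) + (0)·(0)) / 5 = 46/5 = 9.2
  S[A,B] = ((1)·(-1.5) + (2)·(-3.5) + (-4)·(1.5) + (4)·(1.5) + (-3)·(3.5) + (0)·(-1.5)) / 5 = -19/5 = -3.8
  S[B,B] = ((-1.5)·(-1.5) + (-3.5)·(-3.5) + (1.5)·(1.5) + (1.5)·(1.5) + (3.5)·(3.5) + (-1.5)·(-1.5)) / 5 = 33.5/5 = 6.7
  S = [[9.2, -3.8],
 [-3.8, 6.7]].

Step 3 — invert S. det(S) = 9.2·6.7 - (-3.8)² = 47.2.
  S^{-1} = (1/det) · [[d, -b], [-b, a]] = [[0.1419, 0.0805],
 [0.0805, 0.1949]].

Step 4 — quadratic form (x̄ - mu_0)^T · S^{-1} · (x̄ - mu_0):
  S^{-1} · (x̄ - mu_0) = (0.2818, 0.6822),
  (x̄ - mu_0)^T · [...] = (0)·(0.2818) + (3.5)·(0.6822) = 2.3877.

Step 5 — scale by n: T² = 6 · 2.3877 = 14.3263.

T² ≈ 14.3263


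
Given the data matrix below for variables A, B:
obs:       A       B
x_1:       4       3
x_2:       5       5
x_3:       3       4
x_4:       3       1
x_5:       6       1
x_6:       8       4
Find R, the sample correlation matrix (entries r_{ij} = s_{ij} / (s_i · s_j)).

Step 1 — column means:
  mean(A) = (4 + 5 + 3 + 3 + 6 + 8) / 6 = 29/6 = 4.8333
  mean(B) = (3 + 5 + 4 + 1 + 1 + 4) / 6 = 18/6 = 3

Step 2 — sample variances and covariances s[i,j] = (1/(n-1)) · Σ_k (x_{k,i} - mean_i) · (x_{k,j} - mean_j), with n-1 = 5:
  s[A,A] = ((-0.8333)·(-0.8333) + (0.1667)·(0.1667) + (-1.8333)·(-1.8333) + (-1.8333)·(-1.8333) + (1.1667)·(1.1667) + (3.1667)·(3.1667)) / 5 = 18.8333/5 = 3.7667
  s[A,B] = ((-0.8333)·(0) + (0.1667)·(2) + (-1.8333)·(1) + (-1.8333)·(-2) + (1.1667)·(-2) + (3.1667)·(1)) / 5 = 3/5 = 0.6
  s[B,B] = ((0)·(0) + (2)·(2) + (1)·(1) + (-2)·(-2) + (-2)·(-2) + (1)·(1)) / 5 = 14/5 = 2.8
  Sample standard deviations s_i = √(s[i,i]):
  s(A) = √(3.7667) = 1.9408
  s(B) = √(2.8) = 1.6733

Step 3 — r_{ij} = s_{ij} / (s_i · s_j):
  r[A,A] = 1 (diagonal).
  r[A,B] = 0.6 / (1.9408 · 1.6733) = 0.6 / 3.2476 = 0.1848
  r[B,B] = 1 (diagonal).

R is symmetric with unit diagonal. Assembling:

R = [[1, 0.1848],
 [0.1848, 1]]


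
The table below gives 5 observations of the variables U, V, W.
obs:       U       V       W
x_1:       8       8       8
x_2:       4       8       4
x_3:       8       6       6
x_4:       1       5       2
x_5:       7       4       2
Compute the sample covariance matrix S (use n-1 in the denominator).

Step 1 — column means:
  mean(U) = (8 + 4 + 8 + 1 + 7) / 5 = 28/5 = 5.6
  mean(V) = (8 + 8 + 6 + 5 + 4) / 5 = 31/5 = 6.2
  mean(W) = (8 + 4 + 6 + 2 + 2) / 5 = 22/5 = 4.4

Step 2 — sample covariance S[i,j] = (1/(n-1)) · Σ_k (x_{k,i} - mean_i) · (x_{k,j} - mean_j), with n-1 = 4.
  S[U,U] = ((2.4)·(2.4) + (-1.6)·(-1.6) + (2.4)·(2.4) + (-4.6)·(-4.6) + (1.4)·(1.4)) / 4 = 37.2/4 = 9.3
  S[U,V] = ((2.4)·(1.8) + (-1.6)·(1.8) + (2.4)·(-0.2) + (-4.6)·(-1.2) + (1.4)·(-2.2)) / 4 = 3.4/4 = 0.85
  S[U,W] = ((2.4)·(3.6) + (-1.6)·(-0.4) + (2.4)·(1.6) + (-4.6)·(-2.4) + (1.4)·(-2.4)) / 4 = 20.8/4 = 5.2
  S[V,V] = ((1.8)·(1.8) + (1.8)·(1.8) + (-0.2)·(-0.2) + (-1.2)·(-1.2) + (-2.2)·(-2.2)) / 4 = 12.8/4 = 3.2
  S[V,W] = ((1.8)·(3.6) + (1.8)·(-0.4) + (-0.2)·(1.6) + (-1.2)·(-2.4) + (-2.2)·(-2.4)) / 4 = 13.6/4 = 3.4
  S[W,W] = ((3.6)·(3.6) + (-0.4)·(-0.4) + (1.6)·(1.6) + (-2.4)·(-2.4) + (-2.4)·(-2.4)) / 4 = 27.2/4 = 6.8

S is symmetric (S[j,i] = S[i,j]). Assembling:

S = [[9.3, 0.85, 5.2],
 [0.85, 3.2, 3.4],
 [5.2, 3.4, 6.8]]


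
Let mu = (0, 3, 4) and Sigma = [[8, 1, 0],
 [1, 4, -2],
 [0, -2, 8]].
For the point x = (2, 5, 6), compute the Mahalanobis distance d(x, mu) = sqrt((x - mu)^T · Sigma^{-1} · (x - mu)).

Step 1 — centre the observation: (x - mu) = (2, 2, 2).

Step 2 — invert Sigma (cofactor / det for 3×3, or solve directly):
  Sigma^{-1} = [[0.1296, -0.037, -0.0093],
 [-0.037, 0.2963, 0.0741],
 [-0.0093, 0.0741, 0.1435]].

Step 3 — form the quadratic (x - mu)^T · Sigma^{-1} · (x - mu):
  Sigma^{-1} · (x - mu) = (0.1667, 0.6667, 0.4167).
  (x - mu)^T · [Sigma^{-1} · (x - mu)] = (2)·(0.1667) + (2)·(0.6667) + (2)·(0.4167) = 2.5.

Step 4 — take square root: d = √(2.5) ≈ 1.5811.

d(x, mu) = √(2.5) ≈ 1.5811
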